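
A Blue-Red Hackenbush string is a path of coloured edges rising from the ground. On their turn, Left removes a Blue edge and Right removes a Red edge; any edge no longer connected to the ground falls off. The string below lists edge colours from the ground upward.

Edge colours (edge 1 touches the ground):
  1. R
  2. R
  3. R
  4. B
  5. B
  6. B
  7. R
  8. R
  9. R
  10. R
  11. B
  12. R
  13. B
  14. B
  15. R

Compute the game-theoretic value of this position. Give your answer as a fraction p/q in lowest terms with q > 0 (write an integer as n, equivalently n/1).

-9171/4096

Build val(s[:k]) for k = 1..15, string s = R R R B B B R R R R B R B B R.
step 1: add R to get R; options L={ (no moves) } R={ 0 } → -1
step 2: add R to get RR; options L={ (no moves) } R={ -1,0 } → -2
step 3: add R to get RRR; options L={ (no moves) } R={ -2,-1,0 } → -3
step 4: add B to get RRRB; options L={ -3 } R={ -2,-1,0 } → -5/2
step 5: add B to get RRRBB; options L={ -3,-5/2 } R={ -2,-1,0 } → -9/4
step 6: add B to get RRRBBB; options L={ -3,-5/2,-9/4 } R={ -2,-1,0 } → -17/8
step 7: add R to get RRRBBBR; options L={ -3,-5/2,-9/4 } R={ -17/8,-2,-1,0 } → -35/16
step 8: add R to get RRRBBBRR; options L={ -3,-5/2,-9/4 } R={ -35/16,-17/8,-2,-1,0 } → -71/32
step 9: add R to get RRRBBBRRR; options L={ -3,-5/2,-9/4 } R={ -71/32,-35/16,-17/8,-2,-1,0 } → -143/64
step 10: add R to get RRRBBBRRRR; options L={ -3,-5/2,-9/4 } R={ -143/64,-71/32,-35/16,-17/8,-2,-1,0 } → -287/128
step 11: add B to get RRRBBBRRRRB; options L={ -3,-5/2,-9/4,-287/128 } R={ -143/64,-71/32,-35/16,-17/8,-2,-1,0 } → -573/256
step 12: add R to get RRRBBBRRRRBR; options L={ -3,-5/2,-9/4,-287/128 } R={ -573/256,-143/64,-71/32,-35/16,-17/8,-2,-1,0 } → -1147/512
step 13: add B to get RRRBBBRRRRBRB; options L={ -3,-5/2,-9/4,-287/128,-1147/512 } R={ -573/256,-143/64,-71/32,-35/16,-17/8,-2,-1,0 } → -2293/1024
step 14: add B to get RRRBBBRRRRBRBB; options L={ -3,-5/2,-9/4,-287/128,-1147/512,-2293/1024 } R={ -573/256,-143/64,-71/32,-35/16,-17/8,-2,-1,0 } → -4585/2048
step 15: add R to get RRRBBBRRRRBRBBR; options L={ -3,-5/2,-9/4,-287/128,-1147/512,-2293/1024 } R={ -4585/2048,-573/256,-143/64,-71/32,-35/16,-17/8,-2,-1,0 } → -9171/4096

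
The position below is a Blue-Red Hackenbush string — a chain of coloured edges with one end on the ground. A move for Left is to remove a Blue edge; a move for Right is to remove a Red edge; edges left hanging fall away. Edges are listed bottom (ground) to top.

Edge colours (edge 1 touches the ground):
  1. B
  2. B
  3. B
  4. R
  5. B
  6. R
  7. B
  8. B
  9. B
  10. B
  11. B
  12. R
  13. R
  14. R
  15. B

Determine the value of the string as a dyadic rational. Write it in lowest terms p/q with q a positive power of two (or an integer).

11235/4096

Prefix values for B B B R B R B B B B B R R R B via {L|R} + simplicity:
B: Left { 0 }, Right { — } → simplest 1
BB: Left { 0,1 }, Right { — } → simplest 2
BBB: Left { 0,1,2 }, Right { — } → simplest 3
BBBR: Left { 0,1,2 }, Right { 3 } → simplest 5/2
BBBRB: Left { 0,1,2,5/2 }, Right { 3 } → simplest 11/4
BBBRBR: Left { 0,1,2,5/2 }, Right { 11/4,3 } → simplest 21/8
BBBRBRB: Left { 0,1,2,5/2,21/8 }, Right { 11/4,3 } → simplest 43/16
BBBRBRBB: Left { 0,1,2,5/2,21/8,43/16 }, Right { 11/4,3 } → simplest 87/32
BBBRBRBBB: Left { 0,1,2,5/2,21/8,43/16,87/32 }, Right { 11/4,3 } → simplest 175/64
BBBRBRBBBB: Left { 0,1,2,5/2,21/8,43/16,87/32,175/64 }, Right { 11/4,3 } → simplest 351/128
BBBRBRBBBBB: Left { 0,1,2,5/2,21/8,43/16,87/32,175/64,351/128 }, Right { 11/4,3 } → simplest 703/256
BBBRBRBBBBBR: Left { 0,1,2,5/2,21/8,43/16,87/32,175/64,351/128 }, Right { 703/256,11/4,3 } → simplest 1405/512
BBBRBRBBBBBRR: Left { 0,1,2,5/2,21/8,43/16,87/32,175/64,351/128 }, Right { 1405/512,703/256,11/4,3 } → simplest 2809/1024
BBBRBRBBBBBRRR: Left { 0,1,2,5/2,21/8,43/16,87/32,175/64,351/128 }, Right { 2809/1024,1405/512,703/256,11/4,3 } → simplest 5617/2048
BBBRBRBBBBBRRRB: Left { 0,1,2,5/2,21/8,43/16,87/32,175/64,351/128,5617/2048 }, Right { 2809/1024,1405/512,703/256,11/4,3 } → simplest 11235/4096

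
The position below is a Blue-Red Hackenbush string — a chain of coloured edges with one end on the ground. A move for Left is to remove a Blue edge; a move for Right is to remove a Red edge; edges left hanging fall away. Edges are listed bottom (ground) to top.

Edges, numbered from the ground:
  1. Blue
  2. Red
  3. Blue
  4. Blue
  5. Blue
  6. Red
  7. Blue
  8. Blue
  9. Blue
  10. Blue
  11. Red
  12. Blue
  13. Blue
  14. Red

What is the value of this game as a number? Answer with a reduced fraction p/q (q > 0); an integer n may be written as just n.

7661/8192

val(B) = { 0 | none } ⇒ 1
val(BR) = { 0 | 1 } ⇒ 1/2
val(BRB) = { 0; 1/2 | 1 } ⇒ 3/4
val(BRBB) = { 0; 1/2; 3/4 | 1 } ⇒ 7/8
val(BRBBB) = { 0; 1/2; 3/4; 7/8 | 1 } ⇒ 15/16
val(BRBBBR) = { 0; 1/2; 3/4; 7/8 | 15/16; 1 } ⇒ 29/32
val(BRBBBRB) = { 0; 1/2; 3/4; 7/8; 29/32 | 15/16; 1 } ⇒ 59/64
val(BRBBBRBB) = { 0; 1/2; 3/4; 7/8; 29/32; 59/64 | 15/16; 1 } ⇒ 119/128
val(BRBBBRBBB) = { 0; 1/2; 3/4; 7/8; 29/32; 59/64; 119/128 | 15/16; 1 } ⇒ 239/256
val(BRBBBRBBBB) = { 0; 1/2; 3/4; 7/8; 29/32; 59/64; 119/128; 239/256 | 15/16; 1 } ⇒ 479/512
val(BRBBBRBBBBR) = { 0; 1/2; 3/4; 7/8; 29/32; 59/64; 119/128; 239/256 | 479/512; 15/16; 1 } ⇒ 957/1024
val(BRBBBRBBBBRB) = { 0; 1/2; 3/4; 7/8; 29/32; 59/64; 119/128; 239/256; 957/1024 | 479/512; 15/16; 1 } ⇒ 1915/2048
val(BRBBBRBBBBRBB) = { 0; 1/2; 3/4; 7/8; 29/32; 59/64; 119/128; 239/256; 957/1024; 1915/2048 | 479/512; 15/16; 1 } ⇒ 3831/4096
val(BRBBBRBBBBRBBR) = { 0; 1/2; 3/4; 7/8; 29/32; 59/64; 119/128; 239/256; 957/1024; 1915/2048 | 3831/4096; 479/512; 15/16; 1 } ⇒ 7661/8192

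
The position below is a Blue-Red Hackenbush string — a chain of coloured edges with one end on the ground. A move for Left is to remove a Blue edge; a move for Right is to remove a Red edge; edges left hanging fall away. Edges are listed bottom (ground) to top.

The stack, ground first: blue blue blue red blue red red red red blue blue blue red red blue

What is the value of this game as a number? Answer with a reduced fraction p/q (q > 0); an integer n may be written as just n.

Recurse on prefixes of the 15-edge string blue blue blue red blue red red red red blue blue blue red red blue:
1 of 15 · b · max L 0 · min R +∞ so 1
2 of 15 · bb · max L 1 · min R +∞ so 2
3 of 15 · bbb · max L 2 · min R +∞ so 3
4 of 15 · bbbr · max L 2 · min R 3 so 5/2
5 of 15 · bbbrb · max L 5/2 · min R 3 so 11/4
6 of 15 · bbbrbr · max L 5/2 · min R 11/4 so 21/8
7 of 15 · bbbrbrr · max L 5/2 · min R 21/8 so 41/16
8 of 15 · bbbrbrrr · max L 5/2 · min R 41/16 so 81/32
9 of 15 · bbbrbrrrr · max L 5/2 · min R 81/32 so 161/64
10 of 15 · bbbrbrrrrb · max L 161/64 · min R 81/32 so 323/128
11 of 15 · bbbrbrrrrbb · max L 323/128 · min R 81/32 so 647/256
12 of 15 · bbbrbrrrrbbb · max L 647/256 · min R 81/32 so 1295/512
13 of 15 · bbbrbrrrrbbbr · max L 647/256 · min R 1295/512 so 2589/1024
14 of 15 · bbbrbrrrrbbbrr · max L 647/256 · min R 2589/1024 so 5177/2048
15 of 15 · bbbrbrrrrbbbrrb · max L 5177/2048 · min R 2589/1024 so 10355/4096

10355/4096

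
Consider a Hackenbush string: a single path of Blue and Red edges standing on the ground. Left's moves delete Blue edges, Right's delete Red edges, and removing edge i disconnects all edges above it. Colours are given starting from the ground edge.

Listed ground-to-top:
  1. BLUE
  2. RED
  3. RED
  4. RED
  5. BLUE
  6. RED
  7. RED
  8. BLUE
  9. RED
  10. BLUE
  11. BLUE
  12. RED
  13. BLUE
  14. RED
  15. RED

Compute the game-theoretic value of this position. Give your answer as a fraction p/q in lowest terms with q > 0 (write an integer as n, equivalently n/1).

2409/16384

edge 1 of 15 (BLUE): { 0 | none } so 1
edge 2 of 15 (RED): { 0 | 1 } so 1/2
edge 3 of 15 (RED): { 0 | 1/2, 1 } so 1/4
edge 4 of 15 (RED): { 0 | 1/4, 1/2, 1 } so 1/8
edge 5 of 15 (BLUE): { 0, 1/8 | 1/4, 1/2, 1 } so 3/16
edge 6 of 15 (RED): { 0, 1/8 | 3/16, 1/4, 1/2, 1 } so 5/32
edge 7 of 15 (RED): { 0, 1/8 | 5/32, 3/16, 1/4, 1/2, 1 } so 9/64
edge 8 of 15 (BLUE): { 0, 1/8, 9/64 | 5/32, 3/16, 1/4, 1/2, 1 } so 19/128
edge 9 of 15 (RED): { 0, 1/8, 9/64 | 19/128, 5/32, 3/16, 1/4, 1/2, 1 } so 37/256
edge 10 of 15 (BLUE): { 0, 1/8, 9/64, 37/256 | 19/128, 5/32, 3/16, 1/4, 1/2, 1 } so 75/512
edge 11 of 15 (BLUE): { 0, 1/8, 9/64, 37/256, 75/512 | 19/128, 5/32, 3/16, 1/4, 1/2, 1 } so 151/1024
edge 12 of 15 (RED): { 0, 1/8, 9/64, 37/256, 75/512 | 151/1024, 19/128, 5/32, 3/16, 1/4, 1/2, 1 } so 301/2048
edge 13 of 15 (BLUE): { 0, 1/8, 9/64, 37/256, 75/512, 301/2048 | 151/1024, 19/128, 5/32, 3/16, 1/4, 1/2, 1 } so 603/4096
edge 14 of 15 (RED): { 0, 1/8, 9/64, 37/256, 75/512, 301/2048 | 603/4096, 151/1024, 19/128, 5/32, 3/16, 1/4, 1/2, 1 } so 1205/8192
edge 15 of 15 (RED): { 0, 1/8, 9/64, 37/256, 75/512, 301/2048 | 1205/8192, 603/4096, 151/1024, 19/128, 5/32, 3/16, 1/4, 1/2, 1 } so 2409/16384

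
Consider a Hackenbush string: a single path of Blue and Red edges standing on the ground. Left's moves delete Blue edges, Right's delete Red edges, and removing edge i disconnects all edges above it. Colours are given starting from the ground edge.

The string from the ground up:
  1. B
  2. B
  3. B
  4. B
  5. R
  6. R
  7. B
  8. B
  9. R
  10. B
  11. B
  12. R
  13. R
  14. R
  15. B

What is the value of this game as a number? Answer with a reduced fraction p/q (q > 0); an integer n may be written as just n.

7011/2048

Recurse on prefixes of the 15-edge string B B B B R R B B R B B R R R B:
1 of 15 · B · max L 0 · min R +∞ — 1
2 of 15 · BB · max L 1 · min R +∞ — 2
3 of 15 · BBB · max L 2 · min R +∞ — 3
4 of 15 · BBBB · max L 3 · min R +∞ — 4
5 of 15 · BBBBR · max L 3 · min R 4 — 7/2
6 of 15 · BBBBRR · max L 3 · min R 7/2 — 13/4
7 of 15 · BBBBRRB · max L 13/4 · min R 7/2 — 27/8
8 of 15 · BBBBRRBB · max L 27/8 · min R 7/2 — 55/16
9 of 15 · BBBBRRBBR · max L 27/8 · min R 55/16 — 109/32
10 of 15 · BBBBRRBBRB · max L 109/32 · min R 55/16 — 219/64
11 of 15 · BBBBRRBBRBB · max L 219/64 · min R 55/16 — 439/128
12 of 15 · BBBBRRBBRBBR · max L 219/64 · min R 439/128 — 877/256
13 of 15 · BBBBRRBBRBBRR · max L 219/64 · min R 877/256 — 1753/512
14 of 15 · BBBBRRBBRBBRRR · max L 219/64 · min R 1753/512 — 3505/1024
15 of 15 · BBBBRRBBRBBRRRB · max L 3505/1024 · min R 1753/512 — 7011/2048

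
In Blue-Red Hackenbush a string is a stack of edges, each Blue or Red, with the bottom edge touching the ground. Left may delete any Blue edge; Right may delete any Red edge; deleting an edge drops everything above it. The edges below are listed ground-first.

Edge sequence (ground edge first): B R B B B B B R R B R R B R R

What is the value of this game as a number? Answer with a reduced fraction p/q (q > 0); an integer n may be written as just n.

g(B) = { 0 | ∅ } -> 1
g(BR) = { 0 | 1 } -> 1/2
g(BRB) = { 0, 1/2 | 1 } -> 3/4
g(BRBB) = { 0, 1/2, 3/4 | 1 } -> 7/8
g(BRBBB) = { 0, 1/2, 3/4, 7/8 | 1 } -> 15/16
g(BRBBBB) = { 0, 1/2, 3/4, 7/8, 15/16 | 1 } -> 31/32
g(BRBBBBB) = { 0, 1/2, 3/4, 7/8, 15/16, 31/32 | 1 } -> 63/64
g(BRBBBBBR) = { 0, 1/2, 3/4, 7/8, 15/16, 31/32 | 63/64, 1 } -> 125/128
g(BRBBBBBRR) = { 0, 1/2, 3/4, 7/8, 15/16, 31/32 | 125/128, 63/64, 1 } -> 249/256
g(BRBBBBBRRB) = { 0, 1/2, 3/4, 7/8, 15/16, 31/32, 249/256 | 125/128, 63/64, 1 } -> 499/512
g(BRBBBBBRRBR) = { 0, 1/2, 3/4, 7/8, 15/16, 31/32, 249/256 | 499/512, 125/128, 63/64, 1 } -> 997/1024
g(BRBBBBBRRBRR) = { 0, 1/2, 3/4, 7/8, 15/16, 31/32, 249/256 | 997/1024, 499/512, 125/128, 63/64, 1 } -> 1993/2048
g(BRBBBBBRRBRRB) = { 0, 1/2, 3/4, 7/8, 15/16, 31/32, 249/256, 1993/2048 | 997/1024, 499/512, 125/128, 63/64, 1 } -> 3987/4096
g(BRBBBBBRRBRRBR) = { 0, 1/2, 3/4, 7/8, 15/16, 31/32, 249/256, 1993/2048 | 3987/4096, 997/1024, 499/512, 125/128, 63/64, 1 } -> 7973/8192
g(BRBBBBBRRBRRBRR) = { 0, 1/2, 3/4, 7/8, 15/16, 31/32, 249/256, 1993/2048 | 7973/8192, 3987/4096, 997/1024, 499/512, 125/128, 63/64, 1 } -> 15945/16384

15945/16384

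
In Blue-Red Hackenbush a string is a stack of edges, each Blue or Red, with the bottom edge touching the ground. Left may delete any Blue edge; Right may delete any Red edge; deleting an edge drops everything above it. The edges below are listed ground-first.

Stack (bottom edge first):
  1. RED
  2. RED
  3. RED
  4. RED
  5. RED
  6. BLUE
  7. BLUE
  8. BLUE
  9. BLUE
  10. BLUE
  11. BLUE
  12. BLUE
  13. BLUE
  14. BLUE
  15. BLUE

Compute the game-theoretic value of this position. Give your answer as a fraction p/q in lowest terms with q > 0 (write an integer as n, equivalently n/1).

-4097/1024

val(R) = { (no moves) | 0 } -> -1
val(RR) = { (no moves) | -1 0 } -> -2
val(RRR) = { (no moves) | -2 -1 0 } -> -3
val(RRRR) = { (no moves) | -3 -2 -1 0 } -> -4
val(RRRRR) = { (no moves) | -4 -3 -2 -1 0 } -> -5
val(RRRRRB) = { -5 | -4 -3 -2 -1 0 } -> -9/2
val(RRRRRBB) = { -5 -9/2 | -4 -3 -2 -1 0 } -> -17/4
val(RRRRRBBB) = { -5 -9/2 -17/4 | -4 -3 -2 -1 0 } -> -33/8
val(RRRRRBBBB) = { -5 -9/2 -17/4 -33/8 | -4 -3 -2 -1 0 } -> -65/16
val(RRRRRBBBBB) = { -5 -9/2 -17/4 -33/8 -65/16 | -4 -3 -2 -1 0 } -> -129/32
val(RRRRRBBBBBB) = { -5 -9/2 -17/4 -33/8 -65/16 -129/32 | -4 -3 -2 -1 0 } -> -257/64
val(RRRRRBBBBBBB) = { -5 -9/2 -17/4 -33/8 -65/16 -129/32 -257/64 | -4 -3 -2 -1 0 } -> -513/128
val(RRRRRBBBBBBBB) = { -5 -9/2 -17/4 -33/8 -65/16 -129/32 -257/64 -513/128 | -4 -3 -2 -1 0 } -> -1025/256
val(RRRRRBBBBBBBBB) = { -5 -9/2 -17/4 -33/8 -65/16 -129/32 -257/64 -513/128 -1025/256 | -4 -3 -2 -1 0 } -> -2049/512
val(RRRRRBBBBBBBBBB) = { -5 -9/2 -17/4 -33/8 -65/16 -129/32 -257/64 -513/128 -1025/256 -2049/512 | -4 -3 -2 -1 0 } -> -4097/1024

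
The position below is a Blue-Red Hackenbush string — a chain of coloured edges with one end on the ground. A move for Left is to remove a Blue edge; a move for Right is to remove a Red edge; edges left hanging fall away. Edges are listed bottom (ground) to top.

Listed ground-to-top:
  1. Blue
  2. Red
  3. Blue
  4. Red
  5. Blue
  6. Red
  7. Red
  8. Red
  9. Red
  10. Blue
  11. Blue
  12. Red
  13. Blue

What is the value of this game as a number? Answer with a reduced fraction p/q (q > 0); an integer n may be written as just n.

2587/4096

Build v(s[:k]) for k = 1..13, string s = Blue Red Blue Red Blue Red Red Red Red Blue Blue Red Blue.
v_1 [B]  L=[0]  R=[]  so 1
v_2 [BR]  L=[0]  R=[1]  so 1/2
v_3 [BRB]  L=[0, 1/2]  R=[1]  so 3/4
v_4 [BRBR]  L=[0, 1/2]  R=[3/4, 1]  so 5/8
v_5 [BRBRB]  L=[0, 1/2, 5/8]  R=[3/4, 1]  so 11/16
v_6 [BRBRBR]  L=[0, 1/2, 5/8]  R=[11/16, 3/4, 1]  so 21/32
v_7 [BRBRBRR]  L=[0, 1/2, 5/8]  R=[21/32, 11/16, 3/4, 1]  so 41/64
v_8 [BRBRBRRR]  L=[0, 1/2, 5/8]  R=[41/64, 21/32, 11/16, 3/4, 1]  so 81/128
v_9 [BRBRBRRRR]  L=[0, 1/2, 5/8]  R=[81/128, 41/64, 21/32, 11/16, 3/4, 1]  so 161/256
v_10 [BRBRBRRRRB]  L=[0, 1/2, 5/8, 161/256]  R=[81/128, 41/64, 21/32, 11/16, 3/4, 1]  so 323/512
v_11 [BRBRBRRRRBB]  L=[0, 1/2, 5/8, 161/256, 323/512]  R=[81/128, 41/64, 21/32, 11/16, 3/4, 1]  so 647/1024
v_12 [BRBRBRRRRBBR]  L=[0, 1/2, 5/8, 161/256, 323/512]  R=[647/1024, 81/128, 41/64, 21/32, 11/16, 3/4, 1]  so 1293/2048
v_13 [BRBRBRRRRBBRB]  L=[0, 1/2, 5/8, 161/256, 323/512, 1293/2048]  R=[647/1024, 81/128, 41/64, 21/32, 11/16, 3/4, 1]  so 2587/4096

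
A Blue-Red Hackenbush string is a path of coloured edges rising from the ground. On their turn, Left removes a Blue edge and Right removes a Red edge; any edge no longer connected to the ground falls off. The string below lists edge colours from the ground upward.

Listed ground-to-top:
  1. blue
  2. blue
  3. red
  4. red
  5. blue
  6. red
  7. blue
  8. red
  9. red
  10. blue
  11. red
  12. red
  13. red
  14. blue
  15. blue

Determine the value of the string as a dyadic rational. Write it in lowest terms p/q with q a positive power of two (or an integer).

10823/8192

Prefix values for blue blue red red blue red blue red red blue red red red blue blue via {L|R} + simplicity:
G(b) = { 0 | · } gives 1
G(bb) = { 0,1 | · } gives 2
G(bbr) = { 0,1 | 2 } gives 3/2
G(bbrr) = { 0,1 | 3/2,2 } gives 5/4
G(bbrrb) = { 0,1,5/4 | 3/2,2 } gives 11/8
G(bbrrbr) = { 0,1,5/4 | 11/8,3/2,2 } gives 21/16
G(bbrrbrb) = { 0,1,5/4,21/16 | 11/8,3/2,2 } gives 43/32
G(bbrrbrbr) = { 0,1,5/4,21/16 | 43/32,11/8,3/2,2 } gives 85/64
G(bbrrbrbrr) = { 0,1,5/4,21/16 | 85/64,43/32,11/8,3/2,2 } gives 169/128
G(bbrrbrbrrb) = { 0,1,5/4,21/16,169/128 | 85/64,43/32,11/8,3/2,2 } gives 339/256
G(bbrrbrbrrbr) = { 0,1,5/4,21/16,169/128 | 339/256,85/64,43/32,11/8,3/2,2 } gives 677/512
G(bbrrbrbrrbrr) = { 0,1,5/4,21/16,169/128 | 677/512,339/256,85/64,43/32,11/8,3/2,2 } gives 1353/1024
G(bbrrbrbrrbrrr) = { 0,1,5/4,21/16,169/128 | 1353/1024,677/512,339/256,85/64,43/32,11/8,3/2,2 } gives 2705/2048
G(bbrrbrbrrbrrrb) = { 0,1,5/4,21/16,169/128,2705/2048 | 1353/1024,677/512,339/256,85/64,43/32,11/8,3/2,2 } gives 5411/4096
G(bbrrbrbrrbrrrbb) = { 0,1,5/4,21/16,169/128,2705/2048,5411/4096 | 1353/1024,677/512,339/256,85/64,43/32,11/8,3/2,2 } gives 10823/8192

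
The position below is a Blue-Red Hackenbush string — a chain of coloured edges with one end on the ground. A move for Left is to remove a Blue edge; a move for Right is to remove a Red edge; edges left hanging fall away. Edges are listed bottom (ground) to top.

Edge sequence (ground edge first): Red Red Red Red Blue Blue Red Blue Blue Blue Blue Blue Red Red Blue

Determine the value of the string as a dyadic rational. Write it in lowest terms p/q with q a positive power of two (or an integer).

g(R) = { — | 0 } — -1
g(RR) = { — | -1; 0 } — -2
g(RRR) = { — | -2; -1; 0 } — -3
g(RRRR) = { — | -3; -2; -1; 0 } — -4
g(RRRRB) = { -4 | -3; -2; -1; 0 } — -7/2
g(RRRRBB) = { -4; -7/2 | -3; -2; -1; 0 } — -13/4
g(RRRRBBR) = { -4; -7/2 | -13/4; -3; -2; -1; 0 } — -27/8
g(RRRRBBRB) = { -4; -7/2; -27/8 | -13/4; -3; -2; -1; 0 } — -53/16
g(RRRRBBRBB) = { -4; -7/2; -27/8; -53/16 | -13/4; -3; -2; -1; 0 } — -105/32
g(RRRRBBRBBB) = { -4; -7/2; -27/8; -53/16; -105/32 | -13/4; -3; -2; -1; 0 } — -209/64
g(RRRRBBRBBBB) = { -4; -7/2; -27/8; -53/16; -105/32; -209/64 | -13/4; -3; -2; -1; 0 } — -417/128
g(RRRRBBRBBBBB) = { -4; -7/2; -27/8; -53/16; -105/32; -209/64; -417/128 | -13/4; -3; -2; -1; 0 } — -833/256
g(RRRRBBRBBBBBR) = { -4; -7/2; -27/8; -53/16; -105/32; -209/64; -417/128 | -833/256; -13/4; -3; -2; -1; 0 } — -1667/512
g(RRRRBBRBBBBBRR) = { -4; -7/2; -27/8; -53/16; -105/32; -209/64; -417/128 | -1667/512; -833/256; -13/4; -3; -2; -1; 0 } — -3335/1024
g(RRRRBBRBBBBBRRB) = { -4; -7/2; -27/8; -53/16; -105/32; -209/64; -417/128; -3335/1024 | -1667/512; -833/256; -13/4; -3; -2; -1; 0 } — -6669/2048

-6669/2048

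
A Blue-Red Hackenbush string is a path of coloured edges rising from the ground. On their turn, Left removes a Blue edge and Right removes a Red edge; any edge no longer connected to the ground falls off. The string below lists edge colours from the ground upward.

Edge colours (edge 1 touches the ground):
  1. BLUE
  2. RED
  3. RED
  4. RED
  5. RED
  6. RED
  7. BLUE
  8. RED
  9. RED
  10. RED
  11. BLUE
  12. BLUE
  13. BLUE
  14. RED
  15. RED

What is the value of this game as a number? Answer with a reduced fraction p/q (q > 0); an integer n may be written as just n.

edge 1 of 15 (BLUE): { 0 |  } gives 1
edge 2 of 15 (RED): { 0 | 1 } gives 1/2
edge 3 of 15 (RED): { 0 | 1/2 1 } gives 1/4
edge 4 of 15 (RED): { 0 | 1/4 1/2 1 } gives 1/8
edge 5 of 15 (RED): { 0 | 1/8 1/4 1/2 1 } gives 1/16
edge 6 of 15 (RED): { 0 | 1/16 1/8 1/4 1/2 1 } gives 1/32
edge 7 of 15 (BLUE): { 0 1/32 | 1/16 1/8 1/4 1/2 1 } gives 3/64
edge 8 of 15 (RED): { 0 1/32 | 3/64 1/16 1/8 1/4 1/2 1 } gives 5/128
edge 9 of 15 (RED): { 0 1/32 | 5/128 3/64 1/16 1/8 1/4 1/2 1 } gives 9/256
edge 10 of 15 (RED): { 0 1/32 | 9/256 5/128 3/64 1/16 1/8 1/4 1/2 1 } gives 17/512
edge 11 of 15 (BLUE): { 0 1/32 17/512 | 9/256 5/128 3/64 1/16 1/8 1/4 1/2 1 } gives 35/1024
edge 12 of 15 (BLUE): { 0 1/32 17/512 35/1024 | 9/256 5/128 3/64 1/16 1/8 1/4 1/2 1 } gives 71/2048
edge 13 of 15 (BLUE): { 0 1/32 17/512 35/1024 71/2048 | 9/256 5/128 3/64 1/16 1/8 1/4 1/2 1 } gives 143/4096
edge 14 of 15 (RED): { 0 1/32 17/512 35/1024 71/2048 | 143/4096 9/256 5/128 3/64 1/16 1/8 1/4 1/2 1 } gives 285/8192
edge 15 of 15 (RED): { 0 1/32 17/512 35/1024 71/2048 | 285/8192 143/4096 9/256 5/128 3/64 1/16 1/8 1/4 1/2 1 } gives 569/16384

569/16384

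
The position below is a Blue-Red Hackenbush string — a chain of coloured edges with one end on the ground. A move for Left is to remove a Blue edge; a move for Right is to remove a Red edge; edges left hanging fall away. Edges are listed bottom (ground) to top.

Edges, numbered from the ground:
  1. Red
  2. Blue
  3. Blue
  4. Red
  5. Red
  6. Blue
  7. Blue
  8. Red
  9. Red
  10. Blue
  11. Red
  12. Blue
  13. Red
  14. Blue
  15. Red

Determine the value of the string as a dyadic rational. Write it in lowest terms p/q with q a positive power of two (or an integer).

-6571/16384

Build value(s[:k]) for k = 1..15, string s = Red Blue Blue Red Red Blue Blue Red Red Blue Red Blue Red Blue Red.
step 1: add Red to get R; options L={  } R={ 0 } → -1
step 2: add Blue to get RB; options L={ -1 } R={ 0 } → -1/2
step 3: add Blue to get RBB; options L={ -1, -1/2 } R={ 0 } → -1/4
step 4: add Red to get RBBR; options L={ -1, -1/2 } R={ -1/4, 0 } → -3/8
step 5: add Red to get RBBRR; options L={ -1, -1/2 } R={ -3/8, -1/4, 0 } → -7/16
step 6: add Blue to get RBBRRB; options L={ -1, -1/2, -7/16 } R={ -3/8, -1/4, 0 } → -13/32
step 7: add Blue to get RBBRRBB; options L={ -1, -1/2, -7/16, -13/32 } R={ -3/8, -1/4, 0 } → -25/64
step 8: add Red to get RBBRRBBR; options L={ -1, -1/2, -7/16, -13/32 } R={ -25/64, -3/8, -1/4, 0 } → -51/128
step 9: add Red to get RBBRRBBRR; options L={ -1, -1/2, -7/16, -13/32 } R={ -51/128, -25/64, -3/8, -1/4, 0 } → -103/256
step 10: add Blue to get RBBRRBBRRB; options L={ -1, -1/2, -7/16, -13/32, -103/256 } R={ -51/128, -25/64, -3/8, -1/4, 0 } → -205/512
step 11: add Red to get RBBRRBBRRBR; options L={ -1, -1/2, -7/16, -13/32, -103/256 } R={ -205/512, -51/128, -25/64, -3/8, -1/4, 0 } → -411/1024
step 12: add Blue to get RBBRRBBRRBRB; options L={ -1, -1/2, -7/16, -13/32, -103/256, -411/1024 } R={ -205/512, -51/128, -25/64, -3/8, -1/4, 0 } → -821/2048
step 13: add Red to get RBBRRBBRRBRBR; options L={ -1, -1/2, -7/16, -13/32, -103/256, -411/1024 } R={ -821/2048, -205/512, -51/128, -25/64, -3/8, -1/4, 0 } → -1643/4096
step 14: add Blue to get RBBRRBBRRBRBRB; options L={ -1, -1/2, -7/16, -13/32, -103/256, -411/1024, -1643/4096 } R={ -821/2048, -205/512, -51/128, -25/64, -3/8, -1/4, 0 } → -3285/8192
step 15: add Red to get RBBRRBBRRBRBRBR; options L={ -1, -1/2, -7/16, -13/32, -103/256, -411/1024, -1643/4096 } R={ -3285/8192, -821/2048, -205/512, -51/128, -25/64, -3/8, -1/4, 0 } → -6571/16384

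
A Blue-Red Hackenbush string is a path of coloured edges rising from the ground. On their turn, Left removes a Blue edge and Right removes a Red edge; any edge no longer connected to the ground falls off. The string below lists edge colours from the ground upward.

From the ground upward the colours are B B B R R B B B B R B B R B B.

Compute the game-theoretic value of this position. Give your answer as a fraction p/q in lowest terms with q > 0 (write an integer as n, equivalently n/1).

Recurse on prefixes of the 15-edge string B B B R R B B B B R B B R B B:
B: Left { 0 }, Right { none } -> simplest 1
BB: Left { 0 1 }, Right { none } -> simplest 2
BBB: Left { 0 1 2 }, Right { none } -> simplest 3
BBBR: Left { 0 1 2 }, Right { 3 } -> simplest 5/2
BBBRR: Left { 0 1 2 }, Right { 5/2 3 } -> simplest 9/4
BBBRRB: Left { 0 1 2 9/4 }, Right { 5/2 3 } -> simplest 19/8
BBBRRBB: Left { 0 1 2 9/4 19/8 }, Right { 5/2 3 } -> simplest 39/16
BBBRRBBB: Left { 0 1 2 9/4 19/8 39/16 }, Right { 5/2 3 } -> simplest 79/32
BBBRRBBBB: Left { 0 1 2 9/4 19/8 39/16 79/32 }, Right { 5/2 3 } -> simplest 159/64
BBBRRBBBBR: Left { 0 1 2 9/4 19/8 39/16 79/32 }, Right { 159/64 5/2 3 } -> simplest 317/128
BBBRRBBBBRB: Left { 0 1 2 9/4 19/8 39/16 79/32 317/128 }, Right { 159/64 5/2 3 } -> simplest 635/256
BBBRRBBBBRBB: Left { 0 1 2 9/4 19/8 39/16 79/32 317/128 635/256 }, Right { 159/64 5/2 3 } -> simplest 1271/512
BBBRRBBBBRBBR: Left { 0 1 2 9/4 19/8 39/16 79/32 317/128 635/256 }, Right { 1271/512 159/64 5/2 3 } -> simplest 2541/1024
BBBRRBBBBRBBRB: Left { 0 1 2 9/4 19/8 39/16 79/32 317/128 635/256 2541/1024 }, Right { 1271/512 159/64 5/2 3 } -> simplest 5083/2048
BBBRRBBBBRBBRBB: Left { 0 1 2 9/4 19/8 39/16 79/32 317/128 635/256 2541/1024 5083/2048 }, Right { 1271/512 159/64 5/2 3 } -> simplest 10167/4096

10167/4096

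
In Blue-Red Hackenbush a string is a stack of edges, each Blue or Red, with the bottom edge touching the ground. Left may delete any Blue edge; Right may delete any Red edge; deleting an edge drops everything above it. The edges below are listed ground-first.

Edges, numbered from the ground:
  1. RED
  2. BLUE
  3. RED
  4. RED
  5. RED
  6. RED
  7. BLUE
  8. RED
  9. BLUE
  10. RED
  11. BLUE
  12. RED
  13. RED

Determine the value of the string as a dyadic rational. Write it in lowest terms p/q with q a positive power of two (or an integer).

-3927/4096

value(R) = { (no moves) | 0 } so -1
value(RB) = { -1 | 0 } so -1/2
value(RBR) = { -1 | -1/2, 0 } so -3/4
value(RBRR) = { -1 | -3/4, -1/2, 0 } so -7/8
value(RBRRR) = { -1 | -7/8, -3/4, -1/2, 0 } so -15/16
value(RBRRRR) = { -1 | -15/16, -7/8, -3/4, -1/2, 0 } so -31/32
value(RBRRRRB) = { -1, -31/32 | -15/16, -7/8, -3/4, -1/2, 0 } so -61/64
value(RBRRRRBR) = { -1, -31/32 | -61/64, -15/16, -7/8, -3/4, -1/2, 0 } so -123/128
value(RBRRRRBRB) = { -1, -31/32, -123/128 | -61/64, -15/16, -7/8, -3/4, -1/2, 0 } so -245/256
value(RBRRRRBRBR) = { -1, -31/32, -123/128 | -245/256, -61/64, -15/16, -7/8, -3/4, -1/2, 0 } so -491/512
value(RBRRRRBRBRB) = { -1, -31/32, -123/128, -491/512 | -245/256, -61/64, -15/16, -7/8, -3/4, -1/2, 0 } so -981/1024
value(RBRRRRBRBRBR) = { -1, -31/32, -123/128, -491/512 | -981/1024, -245/256, -61/64, -15/16, -7/8, -3/4, -1/2, 0 } so -1963/2048
value(RBRRRRBRBRBRR) = { -1, -31/32, -123/128, -491/512 | -1963/2048, -981/1024, -245/256, -61/64, -15/16, -7/8, -3/4, -1/2, 0 } so -3927/4096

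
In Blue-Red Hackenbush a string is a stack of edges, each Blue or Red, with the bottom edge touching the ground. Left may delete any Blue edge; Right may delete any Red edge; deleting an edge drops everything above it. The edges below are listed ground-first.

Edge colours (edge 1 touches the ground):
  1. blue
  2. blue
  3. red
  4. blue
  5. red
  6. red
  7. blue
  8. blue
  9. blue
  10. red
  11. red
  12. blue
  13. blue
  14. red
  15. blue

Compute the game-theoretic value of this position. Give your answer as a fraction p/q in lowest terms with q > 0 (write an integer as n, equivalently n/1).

G(b) = { 0 | (no moves) } → 1
G(bb) = { 0; 1 | (no moves) } → 2
G(bbr) = { 0; 1 | 2 } → 3/2
G(bbrb) = { 0; 1; 3/2 | 2 } → 7/4
G(bbrbr) = { 0; 1; 3/2 | 7/4; 2 } → 13/8
G(bbrbrr) = { 0; 1; 3/2 | 13/8; 7/4; 2 } → 25/16
G(bbrbrrb) = { 0; 1; 3/2; 25/16 | 13/8; 7/4; 2 } → 51/32
G(bbrbrrbb) = { 0; 1; 3/2; 25/16; 51/32 | 13/8; 7/4; 2 } → 103/64
G(bbrbrrbbb) = { 0; 1; 3/2; 25/16; 51/32; 103/64 | 13/8; 7/4; 2 } → 207/128
G(bbrbrrbbbr) = { 0; 1; 3/2; 25/16; 51/32; 103/64 | 207/128; 13/8; 7/4; 2 } → 413/256
G(bbrbrrbbbrr) = { 0; 1; 3/2; 25/16; 51/32; 103/64 | 413/256; 207/128; 13/8; 7/4; 2 } → 825/512
G(bbrbrrbbbrrb) = { 0; 1; 3/2; 25/16; 51/32; 103/64; 825/512 | 413/256; 207/128; 13/8; 7/4; 2 } → 1651/1024
G(bbrbrrbbbrrbb) = { 0; 1; 3/2; 25/16; 51/32; 103/64; 825/512; 1651/1024 | 413/256; 207/128; 13/8; 7/4; 2 } → 3303/2048
G(bbrbrrbbbrrbbr) = { 0; 1; 3/2; 25/16; 51/32; 103/64; 825/512; 1651/1024 | 3303/2048; 413/256; 207/128; 13/8; 7/4; 2 } → 6605/4096
G(bbrbrrbbbrrbbrb) = { 0; 1; 3/2; 25/16; 51/32; 103/64; 825/512; 1651/1024; 6605/4096 | 3303/2048; 413/256; 207/128; 13/8; 7/4; 2 } → 13211/8192

13211/8192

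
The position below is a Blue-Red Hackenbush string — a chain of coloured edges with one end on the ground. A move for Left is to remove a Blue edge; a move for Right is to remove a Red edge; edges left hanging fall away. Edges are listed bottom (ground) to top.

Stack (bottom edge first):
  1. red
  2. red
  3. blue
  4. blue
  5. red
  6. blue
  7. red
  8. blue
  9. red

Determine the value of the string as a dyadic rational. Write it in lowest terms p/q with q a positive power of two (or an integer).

G(r) = { — | 0 } — -1
G(rr) = { — | -1, 0 } — -2
G(rrb) = { -2 | -1, 0 } — -3/2
G(rrbb) = { -2, -3/2 | -1, 0 } — -5/4
G(rrbbr) = { -2, -3/2 | -5/4, -1, 0 } — -11/8
G(rrbbrb) = { -2, -3/2, -11/8 | -5/4, -1, 0 } — -21/16
G(rrbbrbr) = { -2, -3/2, -11/8 | -21/16, -5/4, -1, 0 } — -43/32
G(rrbbrbrb) = { -2, -3/2, -11/8, -43/32 | -21/16, -5/4, -1, 0 } — -85/64
G(rrbbrbrbr) = { -2, -3/2, -11/8, -43/32 | -85/64, -21/16, -5/4, -1, 0 } — -171/128

-171/128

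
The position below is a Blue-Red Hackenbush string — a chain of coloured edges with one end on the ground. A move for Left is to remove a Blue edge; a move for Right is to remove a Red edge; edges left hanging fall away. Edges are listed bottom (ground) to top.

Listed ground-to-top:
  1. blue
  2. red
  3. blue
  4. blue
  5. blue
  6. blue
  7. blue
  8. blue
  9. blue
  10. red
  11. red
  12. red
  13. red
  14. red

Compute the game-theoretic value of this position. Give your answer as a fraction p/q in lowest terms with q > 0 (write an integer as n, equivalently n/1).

8129/8192

Build g(s[:k]) for k = 1..14, string s = blue red blue blue blue blue blue blue blue red red red red red.
g(b) = { 0 | none } -> 1
g(br) = { 0 | 1 } -> 1/2
g(brb) = { 0, 1/2 | 1 } -> 3/4
g(brbb) = { 0, 1/2, 3/4 | 1 } -> 7/8
g(brbbb) = { 0, 1/2, 3/4, 7/8 | 1 } -> 15/16
g(brbbbb) = { 0, 1/2, 3/4, 7/8, 15/16 | 1 } -> 31/32
g(brbbbbb) = { 0, 1/2, 3/4, 7/8, 15/16, 31/32 | 1 } -> 63/64
g(brbbbbbb) = { 0, 1/2, 3/4, 7/8, 15/16, 31/32, 63/64 | 1 } -> 127/128
g(brbbbbbbb) = { 0, 1/2, 3/4, 7/8, 15/16, 31/32, 63/64, 127/128 | 1 } -> 255/256
g(brbbbbbbbr) = { 0, 1/2, 3/4, 7/8, 15/16, 31/32, 63/64, 127/128 | 255/256, 1 } -> 509/512
g(brbbbbbbbrr) = { 0, 1/2, 3/4, 7/8, 15/16, 31/32, 63/64, 127/128 | 509/512, 255/256, 1 } -> 1017/1024
g(brbbbbbbbrrr) = { 0, 1/2, 3/4, 7/8, 15/16, 31/32, 63/64, 127/128 | 1017/1024, 509/512, 255/256, 1 } -> 2033/2048
g(brbbbbbbbrrrr) = { 0, 1/2, 3/4, 7/8, 15/16, 31/32, 63/64, 127/128 | 2033/2048, 1017/1024, 509/512, 255/256, 1 } -> 4065/4096
g(brbbbbbbbrrrrr) = { 0, 1/2, 3/4, 7/8, 15/16, 31/32, 63/64, 127/128 | 4065/4096, 2033/2048, 1017/1024, 509/512, 255/256, 1 } -> 8129/8192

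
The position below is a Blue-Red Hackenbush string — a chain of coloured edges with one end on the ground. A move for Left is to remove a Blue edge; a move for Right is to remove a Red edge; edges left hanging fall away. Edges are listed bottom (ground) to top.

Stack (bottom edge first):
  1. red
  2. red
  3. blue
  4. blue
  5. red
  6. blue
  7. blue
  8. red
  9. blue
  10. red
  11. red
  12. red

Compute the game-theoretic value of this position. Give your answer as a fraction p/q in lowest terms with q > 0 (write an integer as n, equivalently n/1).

Prefix values for red red blue blue red blue blue red blue red red red via {L|R} + simplicity:
step 1: add red to get r; options L={ ∅ } R={ 0 } => -1
step 2: add red to get rr; options L={ ∅ } R={ -1; 0 } => -2
step 3: add blue to get rrb; options L={ -2 } R={ -1; 0 } => -3/2
step 4: add blue to get rrbb; options L={ -2; -3/2 } R={ -1; 0 } => -5/4
step 5: add red to get rrbbr; options L={ -2; -3/2 } R={ -5/4; -1; 0 } => -11/8
step 6: add blue to get rrbbrb; options L={ -2; -3/2; -11/8 } R={ -5/4; -1; 0 } => -21/16
step 7: add blue to get rrbbrbb; options L={ -2; -3/2; -11/8; -21/16 } R={ -5/4; -1; 0 } => -41/32
step 8: add red to get rrbbrbbr; options L={ -2; -3/2; -11/8; -21/16 } R={ -41/32; -5/4; -1; 0 } => -83/64
step 9: add blue to get rrbbrbbrb; options L={ -2; -3/2; -11/8; -21/16; -83/64 } R={ -41/32; -5/4; -1; 0 } => -165/128
step 10: add red to get rrbbrbbrbr; options L={ -2; -3/2; -11/8; -21/16; -83/64 } R={ -165/128; -41/32; -5/4; -1; 0 } => -331/256
step 11: add red to get rrbbrbbrbrr; options L={ -2; -3/2; -11/8; -21/16; -83/64 } R={ -331/256; -165/128; -41/32; -5/4; -1; 0 } => -663/512
step 12: add red to get rrbbrbbrbrrr; options L={ -2; -3/2; -11/8; -21/16; -83/64 } R={ -663/512; -331/256; -165/128; -41/32; -5/4; -1; 0 } => -1327/1024

-1327/1024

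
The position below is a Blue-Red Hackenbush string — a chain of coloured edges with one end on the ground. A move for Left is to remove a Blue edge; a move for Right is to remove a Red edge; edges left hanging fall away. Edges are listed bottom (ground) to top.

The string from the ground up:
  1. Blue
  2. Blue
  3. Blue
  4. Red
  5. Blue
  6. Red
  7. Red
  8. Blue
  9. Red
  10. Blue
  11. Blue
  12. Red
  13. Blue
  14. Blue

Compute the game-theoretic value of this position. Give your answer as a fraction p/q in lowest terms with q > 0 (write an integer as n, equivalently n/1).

Prefix values for Blue Blue Blue Red Blue Red Red Blue Red Blue Blue Red Blue Blue via {L|R} + simplicity:
B: Left { 0 }, Right { · } -> simplest 1
BB: Left { 0,1 }, Right { · } -> simplest 2
BBB: Left { 0,1,2 }, Right { · } -> simplest 3
BBBR: Left { 0,1,2 }, Right { 3 } -> simplest 5/2
BBBRB: Left { 0,1,2,5/2 }, Right { 3 } -> simplest 11/4
BBBRBR: Left { 0,1,2,5/2 }, Right { 11/4,3 } -> simplest 21/8
BBBRBRR: Left { 0,1,2,5/2 }, Right { 21/8,11/4,3 } -> simplest 41/16
BBBRBRRB: Left { 0,1,2,5/2,41/16 }, Right { 21/8,11/4,3 } -> simplest 83/32
BBBRBRRBR: Left { 0,1,2,5/2,41/16 }, Right { 83/32,21/8,11/4,3 } -> simplest 165/64
BBBRBRRBRB: Left { 0,1,2,5/2,41/16,165/64 }, Right { 83/32,21/8,11/4,3 } -> simplest 331/128
BBBRBRRBRBB: Left { 0,1,2,5/2,41/16,165/64,331/128 }, Right { 83/32,21/8,11/4,3 } -> simplest 663/256
BBBRBRRBRBBR: Left { 0,1,2,5/2,41/16,165/64,331/128 }, Right { 663/256,83/32,21/8,11/4,3 } -> simplest 1325/512
BBBRBRRBRBBRB: Left { 0,1,2,5/2,41/16,165/64,331/128,1325/512 }, Right { 663/256,83/32,21/8,11/4,3 } -> simplest 2651/1024
BBBRBRRBRBBRBB: Left { 0,1,2,5/2,41/16,165/64,331/128,1325/512,2651/1024 }, Right { 663/256,83/32,21/8,11/4,3 } -> simplest 5303/2048

5303/2048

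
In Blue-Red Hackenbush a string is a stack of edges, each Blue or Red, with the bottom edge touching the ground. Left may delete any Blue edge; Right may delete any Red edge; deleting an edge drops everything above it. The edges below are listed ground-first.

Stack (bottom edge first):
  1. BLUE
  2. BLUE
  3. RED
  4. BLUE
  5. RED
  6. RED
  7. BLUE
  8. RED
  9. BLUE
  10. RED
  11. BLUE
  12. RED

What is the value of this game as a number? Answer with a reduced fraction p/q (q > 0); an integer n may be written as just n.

1621/1024

edge 1 of 12 (BLUE): { 0 | · } gives 1
edge 2 of 12 (BLUE): { 0 1 | · } gives 2
edge 3 of 12 (RED): { 0 1 | 2 } gives 3/2
edge 4 of 12 (BLUE): { 0 1 3/2 | 2 } gives 7/4
edge 5 of 12 (RED): { 0 1 3/2 | 7/4 2 } gives 13/8
edge 6 of 12 (RED): { 0 1 3/2 | 13/8 7/4 2 } gives 25/16
edge 7 of 12 (BLUE): { 0 1 3/2 25/16 | 13/8 7/4 2 } gives 51/32
edge 8 of 12 (RED): { 0 1 3/2 25/16 | 51/32 13/8 7/4 2 } gives 101/64
edge 9 of 12 (BLUE): { 0 1 3/2 25/16 101/64 | 51/32 13/8 7/4 2 } gives 203/128
edge 10 of 12 (RED): { 0 1 3/2 25/16 101/64 | 203/128 51/32 13/8 7/4 2 } gives 405/256
edge 11 of 12 (BLUE): { 0 1 3/2 25/16 101/64 405/256 | 203/128 51/32 13/8 7/4 2 } gives 811/512
edge 12 of 12 (RED): { 0 1 3/2 25/16 101/64 405/256 | 811/512 203/128 51/32 13/8 7/4 2 } gives 1621/1024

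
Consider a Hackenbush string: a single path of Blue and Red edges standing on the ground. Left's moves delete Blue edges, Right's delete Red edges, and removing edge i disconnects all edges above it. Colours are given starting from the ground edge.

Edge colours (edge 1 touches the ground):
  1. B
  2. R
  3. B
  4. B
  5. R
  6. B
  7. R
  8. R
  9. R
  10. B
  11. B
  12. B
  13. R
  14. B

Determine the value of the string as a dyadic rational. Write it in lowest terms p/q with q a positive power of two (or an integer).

6715/8192

value(B) = { 0 | (no moves) } -> 1
value(BR) = { 0 | 1 } -> 1/2
value(BRB) = { 0,1/2 | 1 } -> 3/4
value(BRBB) = { 0,1/2,3/4 | 1 } -> 7/8
value(BRBBR) = { 0,1/2,3/4 | 7/8,1 } -> 13/16
value(BRBBRB) = { 0,1/2,3/4,13/16 | 7/8,1 } -> 27/32
value(BRBBRBR) = { 0,1/2,3/4,13/16 | 27/32,7/8,1 } -> 53/64
value(BRBBRBRR) = { 0,1/2,3/4,13/16 | 53/64,27/32,7/8,1 } -> 105/128
value(BRBBRBRRR) = { 0,1/2,3/4,13/16 | 105/128,53/64,27/32,7/8,1 } -> 209/256
value(BRBBRBRRRB) = { 0,1/2,3/4,13/16,209/256 | 105/128,53/64,27/32,7/8,1 } -> 419/512
value(BRBBRBRRRBB) = { 0,1/2,3/4,13/16,209/256,419/512 | 105/128,53/64,27/32,7/8,1 } -> 839/1024
value(BRBBRBRRRBBB) = { 0,1/2,3/4,13/16,209/256,419/512,839/1024 | 105/128,53/64,27/32,7/8,1 } -> 1679/2048
value(BRBBRBRRRBBBR) = { 0,1/2,3/4,13/16,209/256,419/512,839/1024 | 1679/2048,105/128,53/64,27/32,7/8,1 } -> 3357/4096
value(BRBBRBRRRBBBRB) = { 0,1/2,3/4,13/16,209/256,419/512,839/1024,3357/4096 | 1679/2048,105/128,53/64,27/32,7/8,1 } -> 6715/8192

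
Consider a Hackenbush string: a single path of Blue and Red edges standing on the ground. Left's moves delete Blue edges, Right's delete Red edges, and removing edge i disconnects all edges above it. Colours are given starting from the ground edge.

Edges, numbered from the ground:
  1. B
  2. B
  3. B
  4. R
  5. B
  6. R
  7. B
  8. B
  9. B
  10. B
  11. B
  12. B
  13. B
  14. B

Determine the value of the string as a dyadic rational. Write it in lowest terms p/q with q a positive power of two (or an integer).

B: Left { 0 }, Right { (no moves) } so simplest 1
BB: Left { 0, 1 }, Right { (no moves) } so simplest 2
BBB: Left { 0, 1, 2 }, Right { (no moves) } so simplest 3
BBBR: Left { 0, 1, 2 }, Right { 3 } so simplest 5/2
BBBRB: Left { 0, 1, 2, 5/2 }, Right { 3 } so simplest 11/4
BBBRBR: Left { 0, 1, 2, 5/2 }, Right { 11/4, 3 } so simplest 21/8
BBBRBRB: Left { 0, 1, 2, 5/2, 21/8 }, Right { 11/4, 3 } so simplest 43/16
BBBRBRBB: Left { 0, 1, 2, 5/2, 21/8, 43/16 }, Right { 11/4, 3 } so simplest 87/32
BBBRBRBBB: Left { 0, 1, 2, 5/2, 21/8, 43/16, 87/32 }, Right { 11/4, 3 } so simplest 175/64
BBBRBRBBBB: Left { 0, 1, 2, 5/2, 21/8, 43/16, 87/32, 175/64 }, Right { 11/4, 3 } so simplest 351/128
BBBRBRBBBBB: Left { 0, 1, 2, 5/2, 21/8, 43/16, 87/32, 175/64, 351/128 }, Right { 11/4, 3 } so simplest 703/256
BBBRBRBBBBBB: Left { 0, 1, 2, 5/2, 21/8, 43/16, 87/32, 175/64, 351/128, 703/256 }, Right { 11/4, 3 } so simplest 1407/512
BBBRBRBBBBBBB: Left { 0, 1, 2, 5/2, 21/8, 43/16, 87/32, 175/64, 351/128, 703/256, 1407/512 }, Right { 11/4, 3 } so simplest 2815/1024
BBBRBRBBBBBBBB: Left { 0, 1, 2, 5/2, 21/8, 43/16, 87/32, 175/64, 351/128, 703/256, 1407/512, 2815/1024 }, Right { 11/4, 3 } so simplest 5631/2048

5631/2048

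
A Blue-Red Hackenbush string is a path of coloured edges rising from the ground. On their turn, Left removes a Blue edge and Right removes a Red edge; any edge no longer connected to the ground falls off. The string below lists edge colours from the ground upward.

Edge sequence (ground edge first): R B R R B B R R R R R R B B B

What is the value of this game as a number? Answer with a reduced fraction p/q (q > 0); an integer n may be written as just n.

-13297/16384

Build v(s[:k]) for k = 1..15, string s = R B R R B B R R R R R R B B B.
v_1 [R]  L=[·]  R=[0]  ⇒ -1
v_2 [RB]  L=[-1]  R=[0]  ⇒ -1/2
v_3 [RBR]  L=[-1]  R=[-1/2,0]  ⇒ -3/4
v_4 [RBRR]  L=[-1]  R=[-3/4,-1/2,0]  ⇒ -7/8
v_5 [RBRRB]  L=[-1,-7/8]  R=[-3/4,-1/2,0]  ⇒ -13/16
v_6 [RBRRBB]  L=[-1,-7/8,-13/16]  R=[-3/4,-1/2,0]  ⇒ -25/32
v_7 [RBRRBBR]  L=[-1,-7/8,-13/16]  R=[-25/32,-3/4,-1/2,0]  ⇒ -51/64
v_8 [RBRRBBRR]  L=[-1,-7/8,-13/16]  R=[-51/64,-25/32,-3/4,-1/2,0]  ⇒ -103/128
v_9 [RBRRBBRRR]  L=[-1,-7/8,-13/16]  R=[-103/128,-51/64,-25/32,-3/4,-1/2,0]  ⇒ -207/256
v_10 [RBRRBBRRRR]  L=[-1,-7/8,-13/16]  R=[-207/256,-103/128,-51/64,-25/32,-3/4,-1/2,0]  ⇒ -415/512
v_11 [RBRRBBRRRRR]  L=[-1,-7/8,-13/16]  R=[-415/512,-207/256,-103/128,-51/64,-25/32,-3/4,-1/2,0]  ⇒ -831/1024
v_12 [RBRRBBRRRRRR]  L=[-1,-7/8,-13/16]  R=[-831/1024,-415/512,-207/256,-103/128,-51/64,-25/32,-3/4,-1/2,0]  ⇒ -1663/2048
v_13 [RBRRBBRRRRRRB]  L=[-1,-7/8,-13/16,-1663/2048]  R=[-831/1024,-415/512,-207/256,-103/128,-51/64,-25/32,-3/4,-1/2,0]  ⇒ -3325/4096
v_14 [RBRRBBRRRRRRBB]  L=[-1,-7/8,-13/16,-1663/2048,-3325/4096]  R=[-831/1024,-415/512,-207/256,-103/128,-51/64,-25/32,-3/4,-1/2,0]  ⇒ -6649/8192
v_15 [RBRRBBRRRRRRBBB]  L=[-1,-7/8,-13/16,-1663/2048,-3325/4096,-6649/8192]  R=[-831/1024,-415/512,-207/256,-103/128,-51/64,-25/32,-3/4,-1/2,0]  ⇒ -13297/16384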